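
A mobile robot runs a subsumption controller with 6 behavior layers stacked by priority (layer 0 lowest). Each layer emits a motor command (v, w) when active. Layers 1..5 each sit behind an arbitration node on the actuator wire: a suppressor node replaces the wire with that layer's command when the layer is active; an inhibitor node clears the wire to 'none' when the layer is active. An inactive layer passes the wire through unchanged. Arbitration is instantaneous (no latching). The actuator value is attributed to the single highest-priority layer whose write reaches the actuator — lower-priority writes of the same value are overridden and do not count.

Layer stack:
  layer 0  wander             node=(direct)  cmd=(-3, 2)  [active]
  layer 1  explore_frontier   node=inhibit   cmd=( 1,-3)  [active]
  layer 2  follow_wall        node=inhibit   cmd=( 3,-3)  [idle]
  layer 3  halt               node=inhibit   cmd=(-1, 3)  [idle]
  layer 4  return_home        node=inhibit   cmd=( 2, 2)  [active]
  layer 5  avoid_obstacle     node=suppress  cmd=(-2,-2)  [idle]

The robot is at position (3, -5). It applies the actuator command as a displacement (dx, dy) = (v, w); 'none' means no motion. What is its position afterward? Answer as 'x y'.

[0] wander on; wire := (-3, 2)
[1] explore_frontier on (inhibit); wire := none
[2] follow_wall off; pass none
[3] halt off; pass none
[4] return_home on (inhibit); wire := none
[5] avoid_obstacle off; pass none
output none
position: (3, -5) + none = (3, -5)

3 -5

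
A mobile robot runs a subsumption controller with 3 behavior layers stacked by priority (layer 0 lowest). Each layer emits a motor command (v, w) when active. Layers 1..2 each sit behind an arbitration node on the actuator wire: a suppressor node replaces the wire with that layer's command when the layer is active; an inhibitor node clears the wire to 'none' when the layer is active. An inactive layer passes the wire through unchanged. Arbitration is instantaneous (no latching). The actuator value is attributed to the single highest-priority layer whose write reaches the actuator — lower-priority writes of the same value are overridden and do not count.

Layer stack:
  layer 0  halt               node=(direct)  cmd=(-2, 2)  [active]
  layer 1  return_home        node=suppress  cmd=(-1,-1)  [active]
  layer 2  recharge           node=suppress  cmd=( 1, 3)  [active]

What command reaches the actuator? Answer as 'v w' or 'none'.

[0] halt on; wire := (-2, 2)
[1] return_home on (suppress); wire := (-1, -1)
[2] recharge on (suppress); wire := (1, 3)
output (1, 3)

1 3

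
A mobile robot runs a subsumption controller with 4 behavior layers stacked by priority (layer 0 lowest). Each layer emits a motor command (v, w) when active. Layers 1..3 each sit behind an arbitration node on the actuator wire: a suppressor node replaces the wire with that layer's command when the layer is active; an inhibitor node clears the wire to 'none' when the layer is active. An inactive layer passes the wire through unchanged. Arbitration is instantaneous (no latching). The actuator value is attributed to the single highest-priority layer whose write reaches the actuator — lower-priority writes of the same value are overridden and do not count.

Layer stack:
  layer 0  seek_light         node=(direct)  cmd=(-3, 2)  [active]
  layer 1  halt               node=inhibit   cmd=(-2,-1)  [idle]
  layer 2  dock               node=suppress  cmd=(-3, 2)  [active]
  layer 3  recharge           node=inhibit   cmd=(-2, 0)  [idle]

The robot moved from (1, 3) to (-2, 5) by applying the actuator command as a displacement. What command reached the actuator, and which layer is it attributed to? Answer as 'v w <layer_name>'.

-3 2 dock

displacement = (-2, 5) − (1, 3) = (-3, 2)
layer 0 (seek_light) active — direct: (-3, 2)
layer 1 (halt) idle — unchanged: (-3, 2)
layer 2 (dock) active — suppresses: (-3, 2)
layer 3 (recharge) idle — unchanged: (-3, 2)
→ actuator (-3, 2) — from layer 2 (dock)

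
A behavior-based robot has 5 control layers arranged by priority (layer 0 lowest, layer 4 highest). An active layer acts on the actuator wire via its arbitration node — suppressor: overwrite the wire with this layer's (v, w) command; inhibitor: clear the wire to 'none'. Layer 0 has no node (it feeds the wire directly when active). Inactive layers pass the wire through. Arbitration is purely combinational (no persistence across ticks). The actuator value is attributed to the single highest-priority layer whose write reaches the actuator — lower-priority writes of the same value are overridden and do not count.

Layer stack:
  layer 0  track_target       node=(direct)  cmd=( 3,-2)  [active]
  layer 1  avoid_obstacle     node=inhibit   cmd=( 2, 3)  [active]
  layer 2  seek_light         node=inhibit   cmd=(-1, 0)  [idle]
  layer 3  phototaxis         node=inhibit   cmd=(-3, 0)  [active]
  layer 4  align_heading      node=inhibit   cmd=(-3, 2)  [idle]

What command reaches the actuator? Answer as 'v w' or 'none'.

none

layer 0 (track_target) active — direct: (3, -2)
layer 1 (avoid_obstacle) active — inhibits: none
layer 2 (seek_light) idle — unchanged: none
layer 3 (phototaxis) active — inhibits: none
layer 4 (align_heading) idle — unchanged: none
→ actuator none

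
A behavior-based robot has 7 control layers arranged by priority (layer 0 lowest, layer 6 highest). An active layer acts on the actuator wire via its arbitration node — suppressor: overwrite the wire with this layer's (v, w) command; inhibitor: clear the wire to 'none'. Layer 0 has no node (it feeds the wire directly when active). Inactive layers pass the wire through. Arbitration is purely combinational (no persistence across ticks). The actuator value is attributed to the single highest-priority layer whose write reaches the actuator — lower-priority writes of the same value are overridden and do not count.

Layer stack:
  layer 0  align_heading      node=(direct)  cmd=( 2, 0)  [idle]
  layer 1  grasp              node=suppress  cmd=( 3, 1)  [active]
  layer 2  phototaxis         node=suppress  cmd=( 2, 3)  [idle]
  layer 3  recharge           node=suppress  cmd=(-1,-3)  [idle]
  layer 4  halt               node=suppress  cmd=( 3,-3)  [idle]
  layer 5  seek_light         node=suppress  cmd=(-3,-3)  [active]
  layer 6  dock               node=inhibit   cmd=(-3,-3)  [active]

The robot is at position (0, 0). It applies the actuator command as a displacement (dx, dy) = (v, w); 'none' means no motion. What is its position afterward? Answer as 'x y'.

0 0

L0 align_heading: idle → wire = none
L1 grasp: active, suppressor → wire = (3, 1)
L2 phototaxis: idle → wire stays (3, 1)
L3 recharge: idle → wire stays (3, 1)
L4 halt: idle → wire stays (3, 1)
L5 seek_light: active, suppressor → wire = (-3, -3)
L6 dock: active, inhibitor → wire = none
actuator = none
position: (0, 0) + none = (0, 0)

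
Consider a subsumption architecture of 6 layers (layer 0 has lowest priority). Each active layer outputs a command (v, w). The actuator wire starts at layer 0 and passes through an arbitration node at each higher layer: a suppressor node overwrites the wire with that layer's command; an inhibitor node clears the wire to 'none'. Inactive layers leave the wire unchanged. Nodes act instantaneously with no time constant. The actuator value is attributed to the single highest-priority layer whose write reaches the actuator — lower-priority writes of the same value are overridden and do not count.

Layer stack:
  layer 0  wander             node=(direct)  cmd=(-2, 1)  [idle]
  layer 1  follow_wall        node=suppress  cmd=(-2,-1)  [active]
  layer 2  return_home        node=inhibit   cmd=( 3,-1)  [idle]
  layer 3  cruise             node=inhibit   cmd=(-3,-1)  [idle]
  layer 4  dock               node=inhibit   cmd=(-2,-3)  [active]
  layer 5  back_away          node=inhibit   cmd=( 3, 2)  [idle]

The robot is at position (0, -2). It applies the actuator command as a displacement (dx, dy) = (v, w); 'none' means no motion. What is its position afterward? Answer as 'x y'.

0 -2

L0 wander: idle → wire = none
L1 follow_wall: active, suppressor → wire = (-2, -1)
L2 return_home: idle → wire stays (-2, -1)
L3 cruise: idle → wire stays (-2, -1)
L4 dock: active, inhibitor → wire = none
L5 back_away: idle → wire stays none
actuator = none
position: (0, -2) + none = (0, -2)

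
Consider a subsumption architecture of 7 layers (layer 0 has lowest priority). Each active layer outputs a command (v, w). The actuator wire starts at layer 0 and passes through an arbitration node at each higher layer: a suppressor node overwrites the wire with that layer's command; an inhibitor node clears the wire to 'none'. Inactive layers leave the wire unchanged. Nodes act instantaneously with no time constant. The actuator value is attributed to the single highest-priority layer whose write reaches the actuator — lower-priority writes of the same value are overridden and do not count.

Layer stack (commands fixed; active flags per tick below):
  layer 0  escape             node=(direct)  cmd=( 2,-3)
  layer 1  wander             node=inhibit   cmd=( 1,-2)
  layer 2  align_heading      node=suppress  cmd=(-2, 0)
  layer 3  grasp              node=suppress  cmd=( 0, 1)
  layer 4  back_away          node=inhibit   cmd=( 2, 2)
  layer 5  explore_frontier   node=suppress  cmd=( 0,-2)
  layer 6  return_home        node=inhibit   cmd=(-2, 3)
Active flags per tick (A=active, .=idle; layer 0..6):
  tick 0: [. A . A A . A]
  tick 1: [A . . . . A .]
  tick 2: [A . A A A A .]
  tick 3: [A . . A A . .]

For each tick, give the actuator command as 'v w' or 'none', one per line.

none
0 -2
0 -2
none

tick 0:
  [0] escape off; wire := none
  [1] wander on (inhibit); wire := none
  [2] align_heading off; pass none
  [3] grasp on (suppress); wire := (0, 1)
  [4] back_away on (inhibit); wire := none
  [5] explore_frontier off; pass none
  [6] return_home on (inhibit); wire := none
  output none
tick 1:
  [0] escape on; wire := (2, -3)
  [1] wander off; pass (2, -3)
  [2] align_heading off; pass (2, -3)
  [3] grasp off; pass (2, -3)
  [4] back_away off; pass (2, -3)
  [5] explore_frontier on (suppress); wire := (0, -2)
  [6] return_home off; pass (0, -2)
  output (0, -2)
tick 2:
  [0] escape on; wire := (2, -3)
  [1] wander off; pass (2, -3)
  [2] align_heading on (suppress); wire := (-2, 0)
  [3] grasp on (suppress); wire := (0, 1)
  [4] back_away on (inhibit); wire := none
  [5] explore_frontier on (suppress); wire := (0, -2)
  [6] return_home off; pass (0, -2)
  output (0, -2)
tick 3:
  [0] escape on; wire := (2, -3)
  [1] wander off; pass (2, -3)
  [2] align_heading off; pass (2, -3)
  [3] grasp on (suppress); wire := (0, 1)
  [4] back_away on (inhibit); wire := none
  [5] explore_frontier off; pass none
  [6] return_home off; pass none
  output none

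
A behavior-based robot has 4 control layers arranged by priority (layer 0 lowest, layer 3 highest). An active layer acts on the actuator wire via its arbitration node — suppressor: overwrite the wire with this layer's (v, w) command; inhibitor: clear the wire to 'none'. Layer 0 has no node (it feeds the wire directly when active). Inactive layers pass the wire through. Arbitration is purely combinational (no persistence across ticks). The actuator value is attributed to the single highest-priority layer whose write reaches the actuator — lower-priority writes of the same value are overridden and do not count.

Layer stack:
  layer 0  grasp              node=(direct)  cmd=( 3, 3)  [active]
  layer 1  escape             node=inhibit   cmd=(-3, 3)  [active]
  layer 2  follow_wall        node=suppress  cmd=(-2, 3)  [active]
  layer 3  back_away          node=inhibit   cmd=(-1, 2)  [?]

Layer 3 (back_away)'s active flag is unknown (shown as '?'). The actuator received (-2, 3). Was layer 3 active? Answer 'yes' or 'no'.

If layer 3 is active=yes:
  actuator would be none
If layer 3 is active=no:
  actuator would be (-2, 3)
Observed (-2, 3), so layer 3 was idle.

no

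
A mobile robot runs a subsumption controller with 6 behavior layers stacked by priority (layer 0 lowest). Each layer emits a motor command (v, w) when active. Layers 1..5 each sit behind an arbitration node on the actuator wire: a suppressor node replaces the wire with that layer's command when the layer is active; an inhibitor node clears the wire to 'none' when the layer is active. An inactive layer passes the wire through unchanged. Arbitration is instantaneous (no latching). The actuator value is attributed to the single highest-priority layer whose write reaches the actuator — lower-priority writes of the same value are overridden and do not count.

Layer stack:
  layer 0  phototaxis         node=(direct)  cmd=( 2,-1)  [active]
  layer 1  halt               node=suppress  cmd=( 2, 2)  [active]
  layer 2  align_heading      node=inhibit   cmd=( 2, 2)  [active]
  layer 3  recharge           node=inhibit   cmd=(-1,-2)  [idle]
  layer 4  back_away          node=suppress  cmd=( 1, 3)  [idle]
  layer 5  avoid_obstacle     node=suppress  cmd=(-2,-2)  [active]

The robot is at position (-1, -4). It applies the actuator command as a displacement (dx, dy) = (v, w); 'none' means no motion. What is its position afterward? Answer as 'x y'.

-3 -6

[0] phototaxis on; wire := (2, -1)
[1] halt on (suppress); wire := (2, 2)
[2] align_heading on (inhibit); wire := none
[3] recharge off; pass none
[4] back_away off; pass none
[5] avoid_obstacle on (suppress); wire := (-2, -2)
output (-2, -2)
position: (-1, -4) + (-2, -2) = (-3, -6)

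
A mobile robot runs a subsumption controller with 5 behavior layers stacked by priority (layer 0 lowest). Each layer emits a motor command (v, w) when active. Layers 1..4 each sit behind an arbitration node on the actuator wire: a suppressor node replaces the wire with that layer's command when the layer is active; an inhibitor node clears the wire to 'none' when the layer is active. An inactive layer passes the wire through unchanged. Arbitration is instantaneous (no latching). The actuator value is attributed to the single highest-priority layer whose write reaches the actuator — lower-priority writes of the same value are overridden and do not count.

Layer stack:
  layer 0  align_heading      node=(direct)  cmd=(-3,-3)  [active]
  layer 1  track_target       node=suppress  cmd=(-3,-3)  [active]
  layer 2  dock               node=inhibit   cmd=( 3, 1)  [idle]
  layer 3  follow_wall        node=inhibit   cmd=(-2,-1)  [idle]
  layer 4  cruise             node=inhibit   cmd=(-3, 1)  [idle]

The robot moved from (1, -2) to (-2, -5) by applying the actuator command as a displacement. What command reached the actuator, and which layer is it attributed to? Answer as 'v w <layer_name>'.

displacement = (-2, -5) − (1, -2) = (-3, -3)
[0] align_heading on; wire := (-3, -3)
[1] track_target on (suppress); wire := (-3, -3)
[2] dock off; pass (-3, -3)
[3] follow_wall off; pass (-3, -3)
[4] cruise off; pass (-3, -3)
output (-3, -3) — from layer 1 (track_target)

-3 -3 track_target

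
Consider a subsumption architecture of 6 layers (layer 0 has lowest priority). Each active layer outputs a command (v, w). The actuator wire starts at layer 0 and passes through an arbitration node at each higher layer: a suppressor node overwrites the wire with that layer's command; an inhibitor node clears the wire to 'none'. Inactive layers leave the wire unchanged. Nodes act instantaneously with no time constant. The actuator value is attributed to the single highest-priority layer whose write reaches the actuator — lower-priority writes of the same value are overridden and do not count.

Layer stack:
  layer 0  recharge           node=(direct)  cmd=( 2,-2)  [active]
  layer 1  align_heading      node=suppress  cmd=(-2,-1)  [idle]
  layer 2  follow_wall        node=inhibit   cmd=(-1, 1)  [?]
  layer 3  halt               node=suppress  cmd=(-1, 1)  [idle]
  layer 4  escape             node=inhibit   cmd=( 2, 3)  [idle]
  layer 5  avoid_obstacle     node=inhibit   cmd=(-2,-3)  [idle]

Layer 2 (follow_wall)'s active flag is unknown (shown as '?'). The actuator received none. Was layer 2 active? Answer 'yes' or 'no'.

yes

If layer 2 is active=yes:
  actuator would be none
If layer 2 is active=no:
  actuator would be (2, -2)
Observed none, so layer 2 was active.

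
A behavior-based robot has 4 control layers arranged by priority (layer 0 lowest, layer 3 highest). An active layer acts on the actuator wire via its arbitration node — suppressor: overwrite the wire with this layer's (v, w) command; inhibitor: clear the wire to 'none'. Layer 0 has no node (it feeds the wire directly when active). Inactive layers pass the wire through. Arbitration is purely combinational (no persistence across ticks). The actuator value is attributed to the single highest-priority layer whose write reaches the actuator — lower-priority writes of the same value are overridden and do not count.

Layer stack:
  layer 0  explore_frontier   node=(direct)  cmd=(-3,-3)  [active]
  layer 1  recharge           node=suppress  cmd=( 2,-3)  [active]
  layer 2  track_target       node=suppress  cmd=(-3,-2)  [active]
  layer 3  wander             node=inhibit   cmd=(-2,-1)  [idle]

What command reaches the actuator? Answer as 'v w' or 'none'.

-3 -2

[0] explore_frontier on; wire := (-3, -3)
[1] recharge on (suppress); wire := (2, -3)
[2] track_target on (suppress); wire := (-3, -2)
[3] wander off; pass (-3, -2)
output (-3, -2)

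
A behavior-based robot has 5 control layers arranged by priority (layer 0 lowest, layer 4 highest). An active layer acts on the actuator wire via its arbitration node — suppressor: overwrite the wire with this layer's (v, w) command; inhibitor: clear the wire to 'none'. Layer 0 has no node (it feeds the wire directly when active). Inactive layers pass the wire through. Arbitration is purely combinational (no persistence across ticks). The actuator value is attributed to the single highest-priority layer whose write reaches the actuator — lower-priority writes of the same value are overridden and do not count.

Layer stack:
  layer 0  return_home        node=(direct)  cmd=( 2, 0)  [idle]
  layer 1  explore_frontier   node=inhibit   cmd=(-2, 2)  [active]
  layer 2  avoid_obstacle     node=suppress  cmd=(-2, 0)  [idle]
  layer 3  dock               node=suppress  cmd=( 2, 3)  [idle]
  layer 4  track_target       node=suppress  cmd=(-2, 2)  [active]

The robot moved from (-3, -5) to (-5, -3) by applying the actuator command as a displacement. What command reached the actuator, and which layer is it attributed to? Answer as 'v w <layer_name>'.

displacement = (-5, -3) − (-3, -5) = (-2, 2)
[0] return_home off; wire := none
[1] explore_frontier on (inhibit); wire := none
[2] avoid_obstacle off; pass none
[3] dock off; pass none
[4] track_target on (suppress); wire := (-2, 2)
output (-2, 2) — from layer 4 (track_target)

-2 2 track_target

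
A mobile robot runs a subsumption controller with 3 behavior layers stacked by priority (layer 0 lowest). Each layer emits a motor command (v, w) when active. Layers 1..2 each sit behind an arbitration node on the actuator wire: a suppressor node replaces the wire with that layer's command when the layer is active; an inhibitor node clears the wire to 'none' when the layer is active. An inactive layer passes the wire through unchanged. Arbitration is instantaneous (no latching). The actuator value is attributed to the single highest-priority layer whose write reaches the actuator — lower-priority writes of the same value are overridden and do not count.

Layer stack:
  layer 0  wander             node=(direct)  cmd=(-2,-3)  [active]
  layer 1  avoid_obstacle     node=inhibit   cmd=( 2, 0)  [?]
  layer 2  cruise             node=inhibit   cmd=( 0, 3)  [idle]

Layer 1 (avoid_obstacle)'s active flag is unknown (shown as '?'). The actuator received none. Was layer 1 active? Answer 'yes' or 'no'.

yes

If layer 1 is active=yes:
  actuator would be none
If layer 1 is active=no:
  actuator would be (-2, -3)
Observed none, so layer 1 was active.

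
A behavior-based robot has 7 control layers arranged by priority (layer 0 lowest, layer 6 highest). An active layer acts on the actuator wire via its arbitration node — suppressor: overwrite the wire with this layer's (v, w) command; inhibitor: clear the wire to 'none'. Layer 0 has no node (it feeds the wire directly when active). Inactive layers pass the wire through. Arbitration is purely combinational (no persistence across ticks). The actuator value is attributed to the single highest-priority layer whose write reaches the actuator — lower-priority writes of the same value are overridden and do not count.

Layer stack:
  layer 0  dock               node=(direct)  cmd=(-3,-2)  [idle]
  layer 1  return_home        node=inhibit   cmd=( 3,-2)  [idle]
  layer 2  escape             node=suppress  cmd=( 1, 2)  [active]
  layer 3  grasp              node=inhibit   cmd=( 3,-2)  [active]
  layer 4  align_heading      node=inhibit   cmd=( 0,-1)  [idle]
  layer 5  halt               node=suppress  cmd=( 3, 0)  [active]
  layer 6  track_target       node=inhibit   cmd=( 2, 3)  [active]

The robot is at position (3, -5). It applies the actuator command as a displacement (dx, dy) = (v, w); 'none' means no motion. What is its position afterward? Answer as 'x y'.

3 -5

[0] dock off; wire := none
[1] return_home off; pass none
[2] escape on (suppress); wire := (1, 2)
[3] grasp on (inhibit); wire := none
[4] align_heading off; pass none
[5] halt on (suppress); wire := (3, 0)
[6] track_target on (inhibit); wire := none
output none
position: (3, -5) + none = (3, -5)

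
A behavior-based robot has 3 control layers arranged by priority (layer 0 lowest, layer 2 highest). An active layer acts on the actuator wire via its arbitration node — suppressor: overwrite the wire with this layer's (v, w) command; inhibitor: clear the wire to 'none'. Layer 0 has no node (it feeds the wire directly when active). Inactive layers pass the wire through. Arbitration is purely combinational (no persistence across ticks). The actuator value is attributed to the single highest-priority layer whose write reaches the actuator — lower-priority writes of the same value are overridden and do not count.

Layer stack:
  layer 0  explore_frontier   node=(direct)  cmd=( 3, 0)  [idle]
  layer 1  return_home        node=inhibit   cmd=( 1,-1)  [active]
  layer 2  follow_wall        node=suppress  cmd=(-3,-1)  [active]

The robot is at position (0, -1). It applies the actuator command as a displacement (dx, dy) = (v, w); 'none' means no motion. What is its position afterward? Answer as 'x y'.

[0] explore_frontier off; wire := none
[1] return_home on (inhibit); wire := none
[2] follow_wall on (suppress); wire := (-3, -1)
output (-3, -1)
position: (0, -1) + (-3, -1) = (-3, -2)

-3 -2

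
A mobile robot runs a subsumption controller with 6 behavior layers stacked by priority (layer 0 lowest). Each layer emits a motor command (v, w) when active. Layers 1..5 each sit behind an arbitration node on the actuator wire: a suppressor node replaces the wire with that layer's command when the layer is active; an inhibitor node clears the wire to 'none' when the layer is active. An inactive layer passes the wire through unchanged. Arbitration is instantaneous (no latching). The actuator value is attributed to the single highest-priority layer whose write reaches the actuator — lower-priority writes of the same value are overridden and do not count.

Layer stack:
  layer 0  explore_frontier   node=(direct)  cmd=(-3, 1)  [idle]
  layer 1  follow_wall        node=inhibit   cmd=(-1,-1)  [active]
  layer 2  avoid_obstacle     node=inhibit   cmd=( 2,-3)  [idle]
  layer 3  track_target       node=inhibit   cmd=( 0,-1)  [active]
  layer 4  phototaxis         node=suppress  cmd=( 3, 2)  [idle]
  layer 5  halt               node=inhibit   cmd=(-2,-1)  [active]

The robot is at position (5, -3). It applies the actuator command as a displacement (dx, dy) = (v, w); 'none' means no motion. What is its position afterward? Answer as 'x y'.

layer 0 (explore_frontier) idle — none
layer 1 (follow_wall) active — inhibits: none
layer 2 (avoid_obstacle) idle — unchanged: none
layer 3 (track_target) active — inhibits: none
layer 4 (phototaxis) idle — unchanged: none
layer 5 (halt) active — inhibits: none
→ actuator none
position: (5, -3) + none = (5, -3)

5 -3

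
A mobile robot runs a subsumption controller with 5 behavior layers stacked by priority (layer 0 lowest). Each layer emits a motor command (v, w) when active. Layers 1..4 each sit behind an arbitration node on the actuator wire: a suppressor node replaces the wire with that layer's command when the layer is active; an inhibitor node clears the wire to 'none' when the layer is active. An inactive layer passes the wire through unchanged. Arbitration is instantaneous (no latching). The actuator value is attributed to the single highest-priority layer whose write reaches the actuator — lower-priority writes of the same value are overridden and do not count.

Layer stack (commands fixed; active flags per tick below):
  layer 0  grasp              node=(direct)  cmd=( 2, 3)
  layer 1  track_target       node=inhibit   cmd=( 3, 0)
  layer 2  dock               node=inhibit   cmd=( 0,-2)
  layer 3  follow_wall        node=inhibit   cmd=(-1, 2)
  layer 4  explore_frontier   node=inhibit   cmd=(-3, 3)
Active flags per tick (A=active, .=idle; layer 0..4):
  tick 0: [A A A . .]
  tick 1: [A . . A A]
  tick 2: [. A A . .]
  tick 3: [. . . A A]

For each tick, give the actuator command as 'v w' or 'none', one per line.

none
none
none
none

tick 0:
  L0 grasp: active, feeds wire = (2, 3)
  L1 track_target: active, inhibitor → wire = none
  L2 dock: active, inhibitor → wire = none
  L3 follow_wall: idle → wire stays none
  L4 explore_frontier: idle → wire stays none
  actuator = none
tick 1:
  L0 grasp: active, feeds wire = (2, 3)
  L1 track_target: idle → wire stays (2, 3)
  L2 dock: idle → wire stays (2, 3)
  L3 follow_wall: active, inhibitor → wire = none
  L4 explore_frontier: active, inhibitor → wire = none
  actuator = none
tick 2:
  L0 grasp: idle → wire = none
  L1 track_target: active, inhibitor → wire = none
  L2 dock: active, inhibitor → wire = none
  L3 follow_wall: idle → wire stays none
  L4 explore_frontier: idle → wire stays none
  actuator = none
tick 3:
  L0 grasp: idle → wire = none
  L1 track_target: idle → wire stays none
  L2 dock: idle → wire stays none
  L3 follow_wall: active, inhibitor → wire = none
  L4 explore_frontier: active, inhibitor → wire = none
  actuator = none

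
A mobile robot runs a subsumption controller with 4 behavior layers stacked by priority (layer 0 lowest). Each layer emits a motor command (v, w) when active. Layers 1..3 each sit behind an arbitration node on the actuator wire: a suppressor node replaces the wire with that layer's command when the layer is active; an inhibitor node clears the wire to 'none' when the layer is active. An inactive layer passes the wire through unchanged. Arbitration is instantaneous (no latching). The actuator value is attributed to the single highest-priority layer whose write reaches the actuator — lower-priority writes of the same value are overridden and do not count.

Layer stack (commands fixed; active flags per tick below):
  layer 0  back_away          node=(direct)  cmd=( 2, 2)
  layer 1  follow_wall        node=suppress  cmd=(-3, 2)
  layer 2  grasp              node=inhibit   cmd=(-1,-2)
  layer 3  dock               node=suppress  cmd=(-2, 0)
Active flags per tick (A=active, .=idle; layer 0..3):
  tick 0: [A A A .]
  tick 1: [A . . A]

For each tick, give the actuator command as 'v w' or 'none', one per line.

none
-2 0

tick 0:
  L0 back_away: active, feeds wire = (2, 2)
  L1 follow_wall: active, suppressor → wire = (-3, 2)
  L2 grasp: active, inhibitor → wire = none
  L3 dock: idle → wire stays none
  actuator = none
tick 1:
  L0 back_away: active, feeds wire = (2, 2)
  L1 follow_wall: idle → wire stays (2, 2)
  L2 grasp: idle → wire stays (2, 2)
  L3 dock: active, suppressor → wire = (-2, 0)
  actuator = (-2, 0)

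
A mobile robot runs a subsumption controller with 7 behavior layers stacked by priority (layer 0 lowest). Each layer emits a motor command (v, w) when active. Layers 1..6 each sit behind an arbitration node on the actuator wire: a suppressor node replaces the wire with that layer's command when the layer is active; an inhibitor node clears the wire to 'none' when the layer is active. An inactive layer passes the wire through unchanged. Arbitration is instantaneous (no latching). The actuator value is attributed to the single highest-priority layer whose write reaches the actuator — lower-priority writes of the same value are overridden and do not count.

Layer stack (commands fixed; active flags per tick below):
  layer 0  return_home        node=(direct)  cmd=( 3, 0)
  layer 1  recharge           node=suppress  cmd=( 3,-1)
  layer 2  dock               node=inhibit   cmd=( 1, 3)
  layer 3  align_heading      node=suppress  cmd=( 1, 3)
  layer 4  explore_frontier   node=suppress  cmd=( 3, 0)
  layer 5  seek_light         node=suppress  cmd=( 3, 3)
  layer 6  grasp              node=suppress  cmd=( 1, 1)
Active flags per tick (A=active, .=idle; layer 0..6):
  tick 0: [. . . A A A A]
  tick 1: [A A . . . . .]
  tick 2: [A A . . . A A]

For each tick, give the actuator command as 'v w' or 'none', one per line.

tick 0:
  layer 0 (return_home) idle — none
  layer 1 (recharge) idle — unchanged: none
  layer 2 (dock) idle — unchanged: none
  layer 3 (align_heading) active — suppresses: (1, 3)
  layer 4 (explore_frontier) active — suppresses: (3, 0)
  layer 5 (seek_light) active — suppresses: (3, 3)
  layer 6 (grasp) active — suppresses: (1, 1)
  → actuator (1, 1)
tick 1:
  layer 0 (return_home) active — direct: (3, 0)
  layer 1 (recharge) active — suppresses: (3, -1)
  layer 2 (dock) idle — unchanged: (3, -1)
  layer 3 (align_heading) idle — unchanged: (3, -1)
  layer 4 (explore_frontier) idle — unchanged: (3, -1)
  layer 5 (seek_light) idle — unchanged: (3, -1)
  layer 6 (grasp) idle — unchanged: (3, -1)
  → actuator (3, -1)
tick 2:
  layer 0 (return_home) active — direct: (3, 0)
  layer 1 (recharge) active — suppresses: (3, -1)
  layer 2 (dock) idle — unchanged: (3, -1)
  layer 3 (align_heading) idle — unchanged: (3, -1)
  layer 4 (explore_frontier) idle — unchanged: (3, -1)
  layer 5 (seek_light) active — suppresses: (3, 3)
  layer 6 (grasp) active — suppresses: (1, 1)
  → actuator (1, 1)

1 1
3 -1
1 1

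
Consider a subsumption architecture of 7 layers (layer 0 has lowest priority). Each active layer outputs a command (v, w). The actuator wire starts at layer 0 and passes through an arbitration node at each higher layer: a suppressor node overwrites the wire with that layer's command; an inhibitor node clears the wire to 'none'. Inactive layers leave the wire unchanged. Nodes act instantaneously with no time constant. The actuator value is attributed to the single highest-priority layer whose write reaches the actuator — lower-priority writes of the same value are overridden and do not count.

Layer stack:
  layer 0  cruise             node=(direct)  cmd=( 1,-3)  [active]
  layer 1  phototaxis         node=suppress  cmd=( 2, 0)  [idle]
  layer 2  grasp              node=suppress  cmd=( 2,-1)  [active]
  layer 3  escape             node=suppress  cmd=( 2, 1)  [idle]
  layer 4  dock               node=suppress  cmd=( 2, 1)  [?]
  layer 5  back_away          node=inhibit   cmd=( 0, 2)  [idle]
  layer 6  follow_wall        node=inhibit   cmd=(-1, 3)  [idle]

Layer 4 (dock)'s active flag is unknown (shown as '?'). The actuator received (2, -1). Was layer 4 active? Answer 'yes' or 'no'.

no

If layer 4 is active=yes:
  actuator would be (2, 1)
If layer 4 is active=no:
  actuator would be (2, -1)
Observed (2, -1), so layer 4 was idle.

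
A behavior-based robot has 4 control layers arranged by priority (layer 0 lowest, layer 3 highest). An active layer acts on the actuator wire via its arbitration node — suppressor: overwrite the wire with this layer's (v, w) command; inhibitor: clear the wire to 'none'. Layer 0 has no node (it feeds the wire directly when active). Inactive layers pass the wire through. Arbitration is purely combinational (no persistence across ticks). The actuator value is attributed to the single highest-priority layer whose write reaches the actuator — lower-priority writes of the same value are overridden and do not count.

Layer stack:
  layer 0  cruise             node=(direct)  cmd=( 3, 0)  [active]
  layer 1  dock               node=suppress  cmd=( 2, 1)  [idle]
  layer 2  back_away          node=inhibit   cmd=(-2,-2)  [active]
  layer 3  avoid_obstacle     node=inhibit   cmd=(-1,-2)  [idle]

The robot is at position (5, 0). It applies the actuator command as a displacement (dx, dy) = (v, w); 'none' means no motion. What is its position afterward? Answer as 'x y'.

layer 0 (cruise) active — direct: (3, 0)
layer 1 (dock) idle — unchanged: (3, 0)
layer 2 (back_away) active — inhibits: none
layer 3 (avoid_obstacle) idle — unchanged: none
→ actuator none
position: (5, 0) + none = (5, 0)

5 0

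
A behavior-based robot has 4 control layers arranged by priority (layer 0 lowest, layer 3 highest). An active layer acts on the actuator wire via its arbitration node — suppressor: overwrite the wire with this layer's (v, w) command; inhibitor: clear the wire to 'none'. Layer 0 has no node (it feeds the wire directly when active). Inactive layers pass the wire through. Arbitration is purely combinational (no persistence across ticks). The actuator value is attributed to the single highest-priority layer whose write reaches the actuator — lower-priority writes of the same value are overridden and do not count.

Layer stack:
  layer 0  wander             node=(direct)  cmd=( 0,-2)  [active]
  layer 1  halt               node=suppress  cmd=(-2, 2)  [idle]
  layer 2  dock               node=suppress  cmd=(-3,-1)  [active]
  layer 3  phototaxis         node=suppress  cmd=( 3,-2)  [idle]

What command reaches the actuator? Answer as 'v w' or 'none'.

layer 0 (wander) active — direct: (0, -2)
layer 1 (halt) idle — unchanged: (0, -2)
layer 2 (dock) active — suppresses: (-3, -1)
layer 3 (phototaxis) idle — unchanged: (-3, -1)
→ actuator (-3, -1)

-3 -1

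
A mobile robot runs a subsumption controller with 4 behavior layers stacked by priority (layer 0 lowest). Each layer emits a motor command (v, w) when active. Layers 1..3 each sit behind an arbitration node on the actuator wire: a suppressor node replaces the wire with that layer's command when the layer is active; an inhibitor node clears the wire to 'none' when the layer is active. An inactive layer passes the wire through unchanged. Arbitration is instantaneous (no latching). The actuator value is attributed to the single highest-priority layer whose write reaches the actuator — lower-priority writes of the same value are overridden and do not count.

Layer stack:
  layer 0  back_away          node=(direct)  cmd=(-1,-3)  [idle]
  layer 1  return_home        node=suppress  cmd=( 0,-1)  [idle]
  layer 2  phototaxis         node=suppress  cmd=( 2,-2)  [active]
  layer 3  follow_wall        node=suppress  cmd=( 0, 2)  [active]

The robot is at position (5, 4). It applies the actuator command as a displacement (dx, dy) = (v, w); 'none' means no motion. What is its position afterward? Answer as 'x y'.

5 6

L0 back_away: idle → wire = none
L1 return_home: idle → wire stays none
L2 phototaxis: active, suppressor → wire = (2, -2)
L3 follow_wall: active, suppressor → wire = (0, 2)
actuator = (0, 2)
position: (5, 4) + (0, 2) = (5, 6)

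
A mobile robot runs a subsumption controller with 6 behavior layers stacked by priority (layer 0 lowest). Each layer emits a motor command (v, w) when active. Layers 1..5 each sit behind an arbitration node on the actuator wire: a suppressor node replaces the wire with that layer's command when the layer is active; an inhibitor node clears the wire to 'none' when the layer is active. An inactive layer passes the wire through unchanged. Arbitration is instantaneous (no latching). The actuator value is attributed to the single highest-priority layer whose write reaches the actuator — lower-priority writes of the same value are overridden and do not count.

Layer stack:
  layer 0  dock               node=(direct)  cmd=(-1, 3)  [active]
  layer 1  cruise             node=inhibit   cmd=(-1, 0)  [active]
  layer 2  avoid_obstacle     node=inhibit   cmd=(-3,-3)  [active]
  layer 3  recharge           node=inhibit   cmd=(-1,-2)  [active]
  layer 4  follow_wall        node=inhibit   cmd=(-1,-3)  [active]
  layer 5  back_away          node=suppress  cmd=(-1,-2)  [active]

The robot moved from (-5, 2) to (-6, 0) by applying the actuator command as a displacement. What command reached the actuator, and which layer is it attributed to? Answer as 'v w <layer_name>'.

-1 -2 back_away

displacement = (-6, 0) − (-5, 2) = (-1, -2)
layer 0 (dock) active — direct: (-1, 3)
layer 1 (cruise) active — inhibits: none
layer 2 (avoid_obstacle) active — inhibits: none
layer 3 (recharge) active — inhibits: none
layer 4 (follow_wall) active — inhibits: none
layer 5 (back_away) active — suppresses: (-1, -2)
→ actuator (-1, -2) — from layer 5 (back_away)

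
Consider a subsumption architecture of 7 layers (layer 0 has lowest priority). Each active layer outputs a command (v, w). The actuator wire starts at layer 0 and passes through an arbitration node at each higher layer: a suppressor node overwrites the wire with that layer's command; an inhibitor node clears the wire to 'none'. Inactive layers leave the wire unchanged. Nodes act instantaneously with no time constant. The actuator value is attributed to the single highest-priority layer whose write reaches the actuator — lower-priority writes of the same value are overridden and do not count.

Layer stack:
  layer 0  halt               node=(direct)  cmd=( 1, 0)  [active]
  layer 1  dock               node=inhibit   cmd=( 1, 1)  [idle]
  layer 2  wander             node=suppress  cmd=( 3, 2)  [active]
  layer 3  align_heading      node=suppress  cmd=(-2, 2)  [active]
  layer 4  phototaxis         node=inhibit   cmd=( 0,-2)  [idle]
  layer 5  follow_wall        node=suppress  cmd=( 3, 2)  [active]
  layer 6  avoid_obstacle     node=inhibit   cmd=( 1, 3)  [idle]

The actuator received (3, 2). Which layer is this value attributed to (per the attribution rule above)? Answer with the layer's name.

layer 0 (halt) active — direct: (1, 0)
layer 1 (dock) idle — unchanged: (1, 0)
layer 2 (wander) active — suppresses: (3, 2)
layer 3 (align_heading) active — suppresses: (-2, 2)
layer 4 (phototaxis) idle — unchanged: (-2, 2)
layer 5 (follow_wall) active — suppresses: (3, 2)
layer 6 (avoid_obstacle) idle — unchanged: (3, 2)
→ actuator (3, 2)
last writer: layer 5 = follow_wall

follow_wall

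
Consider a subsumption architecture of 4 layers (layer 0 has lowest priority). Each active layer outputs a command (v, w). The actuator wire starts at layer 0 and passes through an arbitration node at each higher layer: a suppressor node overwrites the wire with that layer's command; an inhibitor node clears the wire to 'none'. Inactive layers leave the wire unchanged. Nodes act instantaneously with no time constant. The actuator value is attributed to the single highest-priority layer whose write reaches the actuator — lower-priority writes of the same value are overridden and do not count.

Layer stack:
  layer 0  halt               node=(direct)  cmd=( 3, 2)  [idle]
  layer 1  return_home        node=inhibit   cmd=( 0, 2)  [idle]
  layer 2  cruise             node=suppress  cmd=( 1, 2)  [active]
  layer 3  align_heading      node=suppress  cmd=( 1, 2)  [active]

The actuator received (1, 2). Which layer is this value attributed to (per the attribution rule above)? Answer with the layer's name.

L0 halt: idle → wire = none
L1 return_home: idle → wire stays none
L2 cruise: active, suppressor → wire = (1, 2)
L3 align_heading: active, suppressor → wire = (1, 2)
actuator = (1, 2)
last writer: layer 3 = align_heading

align_heading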